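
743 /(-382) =-1.95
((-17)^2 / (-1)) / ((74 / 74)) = -289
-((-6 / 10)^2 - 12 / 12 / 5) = -4 / 25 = -0.16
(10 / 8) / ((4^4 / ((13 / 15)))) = 13 / 3072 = 0.00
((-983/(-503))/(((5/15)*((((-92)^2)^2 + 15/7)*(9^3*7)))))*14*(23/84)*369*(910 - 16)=138118381/6810533156547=0.00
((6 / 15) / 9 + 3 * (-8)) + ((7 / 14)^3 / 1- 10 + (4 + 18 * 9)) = 47581 / 360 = 132.17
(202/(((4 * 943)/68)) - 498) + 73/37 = -17179821/34891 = -492.39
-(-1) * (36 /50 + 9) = 243 /25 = 9.72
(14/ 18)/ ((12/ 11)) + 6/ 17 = 1957/ 1836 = 1.07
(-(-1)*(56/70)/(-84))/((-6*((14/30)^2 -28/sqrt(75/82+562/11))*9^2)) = -250*sqrt(42311918)/321189763419 -234545/825916534506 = -0.00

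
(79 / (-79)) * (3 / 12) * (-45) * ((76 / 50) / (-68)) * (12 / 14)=-0.22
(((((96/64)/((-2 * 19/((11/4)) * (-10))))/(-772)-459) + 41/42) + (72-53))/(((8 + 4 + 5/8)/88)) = -238007669383/77777070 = -3060.13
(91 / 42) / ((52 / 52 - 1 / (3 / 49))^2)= 39 / 4232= 0.01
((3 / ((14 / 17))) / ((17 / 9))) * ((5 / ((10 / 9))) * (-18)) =-156.21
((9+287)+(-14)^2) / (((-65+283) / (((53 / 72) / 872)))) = 2173 / 1140576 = 0.00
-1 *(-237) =237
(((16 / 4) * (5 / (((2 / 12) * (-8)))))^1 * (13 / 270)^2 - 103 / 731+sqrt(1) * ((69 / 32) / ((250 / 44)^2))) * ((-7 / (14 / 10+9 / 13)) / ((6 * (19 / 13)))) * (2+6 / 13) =220009410803 / 2151579712500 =0.10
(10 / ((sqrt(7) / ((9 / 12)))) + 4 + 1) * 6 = 45 * sqrt(7) / 7 + 30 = 47.01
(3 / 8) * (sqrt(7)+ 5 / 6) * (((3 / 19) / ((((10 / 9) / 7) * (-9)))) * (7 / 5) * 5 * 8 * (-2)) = 147 / 38+ 441 * sqrt(7) / 95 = 16.15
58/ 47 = 1.23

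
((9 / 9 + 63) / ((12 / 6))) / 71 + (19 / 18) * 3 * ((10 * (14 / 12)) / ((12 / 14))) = 333961 / 7668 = 43.55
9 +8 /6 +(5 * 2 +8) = 28.33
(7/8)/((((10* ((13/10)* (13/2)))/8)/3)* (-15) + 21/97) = -1358/81629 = -0.02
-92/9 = -10.22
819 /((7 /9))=1053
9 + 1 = 10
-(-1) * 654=654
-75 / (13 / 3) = -225 / 13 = -17.31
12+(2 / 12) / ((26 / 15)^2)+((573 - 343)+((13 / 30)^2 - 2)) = 73081997 / 304200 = 240.24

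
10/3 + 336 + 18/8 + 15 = 4279/12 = 356.58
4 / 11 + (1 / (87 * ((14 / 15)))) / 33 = 4877 / 13398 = 0.36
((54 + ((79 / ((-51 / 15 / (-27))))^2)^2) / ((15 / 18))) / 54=1437477083606751 / 417605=3442193181.61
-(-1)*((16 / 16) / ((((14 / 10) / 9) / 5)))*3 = 675 / 7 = 96.43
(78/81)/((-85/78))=-676/765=-0.88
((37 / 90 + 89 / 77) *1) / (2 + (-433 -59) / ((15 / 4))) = -10859 / 895356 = -0.01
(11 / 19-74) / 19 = -1395 / 361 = -3.86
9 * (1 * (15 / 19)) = 135 / 19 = 7.11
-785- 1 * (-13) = -772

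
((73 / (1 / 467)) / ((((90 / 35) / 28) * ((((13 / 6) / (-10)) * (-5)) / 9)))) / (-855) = -13363672 / 3705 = -3606.93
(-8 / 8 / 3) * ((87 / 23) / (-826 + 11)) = 29 / 18745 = 0.00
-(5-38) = 33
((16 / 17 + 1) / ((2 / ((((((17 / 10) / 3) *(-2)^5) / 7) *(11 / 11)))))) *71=-6248 / 35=-178.51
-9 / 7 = -1.29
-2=-2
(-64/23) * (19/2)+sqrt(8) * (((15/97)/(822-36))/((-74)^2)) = -608/23+5 * sqrt(2)/69583532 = -26.43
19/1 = 19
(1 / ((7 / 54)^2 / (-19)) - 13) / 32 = -56041 / 1568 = -35.74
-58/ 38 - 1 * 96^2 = -175133/ 19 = -9217.53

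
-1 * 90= -90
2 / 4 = 1 / 2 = 0.50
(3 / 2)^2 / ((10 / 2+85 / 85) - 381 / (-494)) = 741 / 2230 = 0.33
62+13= 75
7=7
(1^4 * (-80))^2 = 6400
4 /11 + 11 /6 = 145 /66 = 2.20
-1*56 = -56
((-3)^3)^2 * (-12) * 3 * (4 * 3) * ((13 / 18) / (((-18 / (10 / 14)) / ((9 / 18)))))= 31590 / 7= 4512.86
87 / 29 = 3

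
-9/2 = -4.50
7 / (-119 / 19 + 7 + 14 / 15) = 285 / 68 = 4.19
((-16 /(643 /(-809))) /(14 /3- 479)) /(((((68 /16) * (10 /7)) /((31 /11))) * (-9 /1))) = 5617696 /2566544145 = 0.00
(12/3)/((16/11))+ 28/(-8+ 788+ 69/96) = 39771/14276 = 2.79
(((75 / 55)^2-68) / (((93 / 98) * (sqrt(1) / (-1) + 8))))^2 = 99.13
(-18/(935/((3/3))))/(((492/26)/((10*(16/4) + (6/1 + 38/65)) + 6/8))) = -0.05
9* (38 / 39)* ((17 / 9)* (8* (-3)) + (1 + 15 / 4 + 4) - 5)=-9481 / 26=-364.65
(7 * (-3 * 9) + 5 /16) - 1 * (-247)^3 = 241104549 /16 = 15069034.31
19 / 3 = 6.33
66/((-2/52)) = -1716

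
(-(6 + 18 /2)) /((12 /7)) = -8.75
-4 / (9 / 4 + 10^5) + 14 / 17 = 5599854 / 6800153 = 0.82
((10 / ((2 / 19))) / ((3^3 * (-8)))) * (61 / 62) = -5795 / 13392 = -0.43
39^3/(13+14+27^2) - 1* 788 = -19867/28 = -709.54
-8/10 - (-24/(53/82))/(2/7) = 34228/265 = 129.16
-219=-219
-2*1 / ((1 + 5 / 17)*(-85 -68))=0.01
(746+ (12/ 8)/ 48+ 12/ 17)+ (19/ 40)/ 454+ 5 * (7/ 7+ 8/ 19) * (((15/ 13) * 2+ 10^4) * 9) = 97661036995187/ 152507680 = 640367.99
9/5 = 1.80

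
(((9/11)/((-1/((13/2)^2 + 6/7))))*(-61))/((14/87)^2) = 5015544867/60368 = 83082.84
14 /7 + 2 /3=8 /3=2.67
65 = 65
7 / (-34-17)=-7 / 51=-0.14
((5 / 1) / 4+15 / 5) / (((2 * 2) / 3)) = 51 / 16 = 3.19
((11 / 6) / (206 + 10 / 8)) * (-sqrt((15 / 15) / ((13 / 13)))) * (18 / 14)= -66 / 5803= -0.01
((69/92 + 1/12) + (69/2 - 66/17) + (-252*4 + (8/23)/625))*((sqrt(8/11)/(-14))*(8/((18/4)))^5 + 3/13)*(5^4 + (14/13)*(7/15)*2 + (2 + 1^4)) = -87813366676352/619490625 + 92078988776022474752*sqrt(22)/650003826346875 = 522689.38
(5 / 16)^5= 3125 / 1048576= 0.00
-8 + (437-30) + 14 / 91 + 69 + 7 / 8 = 48779 / 104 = 469.03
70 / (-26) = -35 / 13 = -2.69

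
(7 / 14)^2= 1 / 4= 0.25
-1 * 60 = -60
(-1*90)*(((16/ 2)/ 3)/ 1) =-240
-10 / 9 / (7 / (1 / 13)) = -0.01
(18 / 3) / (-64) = -3 / 32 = -0.09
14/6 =7/3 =2.33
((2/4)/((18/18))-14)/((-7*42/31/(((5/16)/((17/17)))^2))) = 0.14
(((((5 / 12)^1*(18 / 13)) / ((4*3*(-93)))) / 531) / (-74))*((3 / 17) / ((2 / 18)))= 5 / 239291728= 0.00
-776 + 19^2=-415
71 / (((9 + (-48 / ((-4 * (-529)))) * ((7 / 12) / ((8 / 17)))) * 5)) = 300472 / 189845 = 1.58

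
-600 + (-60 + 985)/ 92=-54275/ 92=-589.95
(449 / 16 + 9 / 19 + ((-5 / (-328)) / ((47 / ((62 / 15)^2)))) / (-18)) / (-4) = -7.13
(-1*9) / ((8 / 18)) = -81 / 4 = -20.25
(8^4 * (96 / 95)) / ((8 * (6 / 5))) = 8192 / 19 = 431.16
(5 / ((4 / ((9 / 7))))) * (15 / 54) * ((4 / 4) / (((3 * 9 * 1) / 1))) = 25 / 1512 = 0.02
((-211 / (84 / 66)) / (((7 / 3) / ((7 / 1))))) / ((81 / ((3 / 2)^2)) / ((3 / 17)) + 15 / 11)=-25531 / 10542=-2.42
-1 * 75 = -75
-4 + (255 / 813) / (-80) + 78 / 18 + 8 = 8.33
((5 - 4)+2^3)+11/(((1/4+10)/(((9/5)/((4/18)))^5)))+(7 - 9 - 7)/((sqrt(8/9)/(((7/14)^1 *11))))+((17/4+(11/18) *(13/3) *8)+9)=1036777035847/27675000 - 297 *sqrt(2)/8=37410.08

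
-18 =-18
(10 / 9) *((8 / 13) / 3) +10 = 3590 / 351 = 10.23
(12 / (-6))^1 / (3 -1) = -1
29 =29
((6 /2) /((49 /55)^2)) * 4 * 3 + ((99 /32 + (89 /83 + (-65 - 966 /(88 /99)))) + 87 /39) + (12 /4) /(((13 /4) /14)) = -1087.07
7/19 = 0.37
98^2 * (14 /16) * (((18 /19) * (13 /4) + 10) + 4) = 10907743 /76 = 143522.93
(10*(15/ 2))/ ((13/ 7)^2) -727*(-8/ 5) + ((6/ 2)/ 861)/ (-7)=2011568666/ 1697605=1184.95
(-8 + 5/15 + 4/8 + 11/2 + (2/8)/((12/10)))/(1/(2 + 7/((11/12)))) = -1855/132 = -14.05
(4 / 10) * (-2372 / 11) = -4744 / 55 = -86.25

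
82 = 82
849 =849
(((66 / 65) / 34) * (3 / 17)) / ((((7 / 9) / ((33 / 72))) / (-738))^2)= 14679653571 / 14727440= 996.76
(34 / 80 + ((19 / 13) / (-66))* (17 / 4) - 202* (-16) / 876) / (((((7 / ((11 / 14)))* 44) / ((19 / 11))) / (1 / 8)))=47844413 / 21606224640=0.00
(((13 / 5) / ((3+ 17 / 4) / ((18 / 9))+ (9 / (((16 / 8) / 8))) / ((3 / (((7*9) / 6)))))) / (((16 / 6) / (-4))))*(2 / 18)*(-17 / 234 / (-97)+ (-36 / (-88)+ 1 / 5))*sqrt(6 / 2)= -1522636*sqrt(3) / 746873325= -0.00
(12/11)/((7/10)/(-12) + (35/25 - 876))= -1440/1154549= -0.00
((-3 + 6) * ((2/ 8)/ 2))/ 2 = 0.19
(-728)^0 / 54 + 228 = 12313 / 54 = 228.02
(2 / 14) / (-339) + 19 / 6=5009 / 1582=3.17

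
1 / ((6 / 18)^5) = 243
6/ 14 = 3/ 7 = 0.43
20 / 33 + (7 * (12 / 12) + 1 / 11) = 7.70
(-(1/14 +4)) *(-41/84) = 779/392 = 1.99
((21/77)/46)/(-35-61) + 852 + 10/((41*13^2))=95589756527/112194368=852.00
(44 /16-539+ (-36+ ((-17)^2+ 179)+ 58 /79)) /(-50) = 2.07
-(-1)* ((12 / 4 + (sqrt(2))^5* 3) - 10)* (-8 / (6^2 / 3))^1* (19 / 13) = 266 / 39 - 152* sqrt(2) / 13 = -9.71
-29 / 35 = -0.83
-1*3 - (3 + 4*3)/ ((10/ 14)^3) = -1104/ 25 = -44.16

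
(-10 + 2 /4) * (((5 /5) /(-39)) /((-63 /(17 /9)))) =-323 /44226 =-0.01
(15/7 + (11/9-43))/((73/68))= -169796/4599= -36.92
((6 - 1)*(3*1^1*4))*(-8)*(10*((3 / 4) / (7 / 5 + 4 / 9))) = -162000 / 83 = -1951.81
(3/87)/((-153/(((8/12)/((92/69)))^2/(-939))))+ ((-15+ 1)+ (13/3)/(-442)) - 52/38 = -4869392939/316642068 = -15.38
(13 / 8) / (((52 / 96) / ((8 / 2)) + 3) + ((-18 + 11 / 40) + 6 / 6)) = -780 / 6523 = -0.12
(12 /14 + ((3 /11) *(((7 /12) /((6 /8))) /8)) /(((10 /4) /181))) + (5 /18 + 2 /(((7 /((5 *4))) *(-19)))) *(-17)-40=-9699497 /263340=-36.83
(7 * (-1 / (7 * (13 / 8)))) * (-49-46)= 760 / 13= 58.46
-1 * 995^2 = -990025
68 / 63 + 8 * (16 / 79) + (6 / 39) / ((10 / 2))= 883294 / 323505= 2.73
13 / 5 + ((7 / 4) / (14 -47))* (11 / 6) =901 / 360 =2.50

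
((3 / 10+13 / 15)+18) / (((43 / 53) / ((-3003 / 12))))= -6101095 / 1032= -5911.91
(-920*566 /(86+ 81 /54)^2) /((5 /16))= -6665216 /30625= -217.64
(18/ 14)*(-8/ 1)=-72/ 7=-10.29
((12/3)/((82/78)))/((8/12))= 234/41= 5.71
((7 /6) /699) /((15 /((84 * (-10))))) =-196 /2097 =-0.09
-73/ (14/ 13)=-949/ 14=-67.79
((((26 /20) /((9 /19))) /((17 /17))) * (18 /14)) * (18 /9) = 7.06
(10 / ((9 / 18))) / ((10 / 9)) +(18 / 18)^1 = 19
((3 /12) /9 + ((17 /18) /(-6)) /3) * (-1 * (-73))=-146 /81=-1.80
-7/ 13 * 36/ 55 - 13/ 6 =-2.52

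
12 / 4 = 3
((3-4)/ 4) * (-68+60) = 2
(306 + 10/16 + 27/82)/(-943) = -100681/309304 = -0.33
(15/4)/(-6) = -5/8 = -0.62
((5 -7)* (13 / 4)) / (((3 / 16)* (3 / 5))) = -520 / 9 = -57.78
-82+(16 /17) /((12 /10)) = -81.22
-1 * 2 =-2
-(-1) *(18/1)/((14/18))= 162/7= 23.14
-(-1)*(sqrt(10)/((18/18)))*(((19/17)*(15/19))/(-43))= -15*sqrt(10)/731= -0.06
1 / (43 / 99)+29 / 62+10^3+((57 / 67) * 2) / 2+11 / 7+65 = 1338119151 / 1250354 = 1070.19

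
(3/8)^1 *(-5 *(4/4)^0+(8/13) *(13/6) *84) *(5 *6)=1203.75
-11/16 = -0.69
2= 2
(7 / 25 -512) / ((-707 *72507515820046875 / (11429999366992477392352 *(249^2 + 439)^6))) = 79227856543936169020897956023349900404885743992832 / 11717214556519575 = 6761663035337438601163779000000000.00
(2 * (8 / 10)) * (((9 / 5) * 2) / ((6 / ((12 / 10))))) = 144 / 125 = 1.15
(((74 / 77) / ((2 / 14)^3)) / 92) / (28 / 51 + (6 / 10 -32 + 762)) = 12495 / 2549734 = 0.00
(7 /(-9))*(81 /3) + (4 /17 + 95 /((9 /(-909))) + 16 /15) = -2451748 /255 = -9614.70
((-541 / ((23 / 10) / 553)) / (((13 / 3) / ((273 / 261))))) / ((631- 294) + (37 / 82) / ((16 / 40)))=-3434506040 / 36987151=-92.86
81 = 81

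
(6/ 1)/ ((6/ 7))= 7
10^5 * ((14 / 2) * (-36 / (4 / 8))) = -50400000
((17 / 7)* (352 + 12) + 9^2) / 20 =193 / 4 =48.25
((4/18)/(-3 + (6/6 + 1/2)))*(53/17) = -212/459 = -0.46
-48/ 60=-4/ 5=-0.80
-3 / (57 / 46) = -46 / 19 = -2.42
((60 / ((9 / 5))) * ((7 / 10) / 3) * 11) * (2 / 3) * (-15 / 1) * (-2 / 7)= 2200 / 9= 244.44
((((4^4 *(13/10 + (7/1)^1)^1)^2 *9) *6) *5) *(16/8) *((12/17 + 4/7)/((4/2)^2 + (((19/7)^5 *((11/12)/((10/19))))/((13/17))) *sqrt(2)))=-72783848524208412064481280/1315662469161846497753 + 359148880277212794282049536 *sqrt(2)/77391909950696852809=6507551.18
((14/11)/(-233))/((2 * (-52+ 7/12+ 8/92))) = 1932/36310021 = 0.00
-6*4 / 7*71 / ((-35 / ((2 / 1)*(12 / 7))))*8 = 327168 / 1715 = 190.77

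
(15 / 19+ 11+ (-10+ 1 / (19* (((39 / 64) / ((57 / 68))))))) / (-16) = -3909 / 33592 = -0.12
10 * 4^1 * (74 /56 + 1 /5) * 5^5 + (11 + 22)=1331481 /7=190211.57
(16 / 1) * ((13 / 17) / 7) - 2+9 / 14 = 93 / 238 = 0.39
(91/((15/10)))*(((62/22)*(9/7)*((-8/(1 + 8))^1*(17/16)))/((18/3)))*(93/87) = -36.99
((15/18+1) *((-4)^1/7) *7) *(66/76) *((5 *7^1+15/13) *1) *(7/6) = -199045/741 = -268.62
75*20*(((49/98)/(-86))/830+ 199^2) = 59401499.99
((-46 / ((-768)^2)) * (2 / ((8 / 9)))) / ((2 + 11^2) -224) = 23 / 13238272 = 0.00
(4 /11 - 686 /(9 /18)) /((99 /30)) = -150880 /363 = -415.65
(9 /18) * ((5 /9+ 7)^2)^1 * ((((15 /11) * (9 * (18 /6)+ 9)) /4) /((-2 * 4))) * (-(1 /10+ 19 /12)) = 29189 /396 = 73.71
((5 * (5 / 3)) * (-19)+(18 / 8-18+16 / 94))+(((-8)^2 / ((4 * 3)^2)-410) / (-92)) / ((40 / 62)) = -64994779 / 389160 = -167.01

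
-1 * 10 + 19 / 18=-161 / 18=-8.94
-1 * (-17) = 17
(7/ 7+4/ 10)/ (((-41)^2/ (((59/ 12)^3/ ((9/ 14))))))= 10063571/ 65357280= 0.15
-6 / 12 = -1 / 2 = -0.50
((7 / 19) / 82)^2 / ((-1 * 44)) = -49 / 106804016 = -0.00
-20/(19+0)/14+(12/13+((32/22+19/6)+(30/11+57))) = 7439819/114114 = 65.20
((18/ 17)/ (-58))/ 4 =-9/ 1972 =-0.00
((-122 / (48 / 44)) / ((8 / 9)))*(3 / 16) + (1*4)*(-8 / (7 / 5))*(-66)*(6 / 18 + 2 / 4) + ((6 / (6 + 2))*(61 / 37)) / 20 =408967991 / 331520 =1233.61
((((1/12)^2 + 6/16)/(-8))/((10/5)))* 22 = -605/1152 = -0.53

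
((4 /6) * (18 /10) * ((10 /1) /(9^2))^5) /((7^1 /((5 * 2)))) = 400000 /8135830269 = 0.00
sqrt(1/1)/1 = 1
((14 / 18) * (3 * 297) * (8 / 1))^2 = 30735936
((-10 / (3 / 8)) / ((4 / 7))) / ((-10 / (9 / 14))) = 3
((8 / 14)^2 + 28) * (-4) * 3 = -16656 / 49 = -339.92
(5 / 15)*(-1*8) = -8 / 3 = -2.67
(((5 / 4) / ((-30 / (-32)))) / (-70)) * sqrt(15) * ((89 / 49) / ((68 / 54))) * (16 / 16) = -801 * sqrt(15) / 29155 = -0.11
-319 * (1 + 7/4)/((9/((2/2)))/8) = -7018/9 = -779.78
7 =7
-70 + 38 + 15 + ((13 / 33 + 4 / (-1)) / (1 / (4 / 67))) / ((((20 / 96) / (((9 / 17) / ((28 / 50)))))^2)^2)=-134487437111 / 1241962183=-108.29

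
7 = 7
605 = 605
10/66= 5/33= 0.15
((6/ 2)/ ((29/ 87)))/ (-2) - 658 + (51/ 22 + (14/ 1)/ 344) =-1248987/ 1892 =-660.14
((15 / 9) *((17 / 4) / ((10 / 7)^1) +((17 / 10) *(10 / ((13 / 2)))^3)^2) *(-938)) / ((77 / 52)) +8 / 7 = -1246380205249 / 28589561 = -43595.64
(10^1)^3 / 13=1000 / 13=76.92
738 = 738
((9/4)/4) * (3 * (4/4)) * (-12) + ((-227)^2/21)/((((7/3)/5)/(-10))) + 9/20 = -12887101/245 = -52600.41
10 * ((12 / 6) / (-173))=-20 / 173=-0.12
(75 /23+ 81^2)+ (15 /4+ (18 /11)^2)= 6570.69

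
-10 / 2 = -5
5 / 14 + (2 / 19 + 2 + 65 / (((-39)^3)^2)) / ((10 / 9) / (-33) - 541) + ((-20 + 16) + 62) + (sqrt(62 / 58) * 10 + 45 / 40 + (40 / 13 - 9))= 10 * sqrt(899) / 29 + 91791895263044281 / 1713968737783848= 63.89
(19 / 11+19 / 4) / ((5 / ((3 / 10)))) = 171 / 440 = 0.39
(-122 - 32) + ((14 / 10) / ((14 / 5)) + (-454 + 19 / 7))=-8467 / 14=-604.79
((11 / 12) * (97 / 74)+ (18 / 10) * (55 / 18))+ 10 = 14831 / 888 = 16.70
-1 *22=-22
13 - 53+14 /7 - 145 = -183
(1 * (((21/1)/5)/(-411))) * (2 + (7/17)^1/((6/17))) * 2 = -133/2055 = -0.06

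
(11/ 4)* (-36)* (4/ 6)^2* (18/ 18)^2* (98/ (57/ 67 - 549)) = 144452/ 18363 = 7.87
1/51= 0.02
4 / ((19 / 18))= 72 / 19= 3.79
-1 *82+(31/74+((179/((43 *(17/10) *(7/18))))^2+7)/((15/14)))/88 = -29778214893461/365374677360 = -81.50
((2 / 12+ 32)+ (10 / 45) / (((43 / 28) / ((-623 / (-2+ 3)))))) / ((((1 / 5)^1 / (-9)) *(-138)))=-224395 / 11868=-18.91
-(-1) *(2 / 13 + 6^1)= 80 / 13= 6.15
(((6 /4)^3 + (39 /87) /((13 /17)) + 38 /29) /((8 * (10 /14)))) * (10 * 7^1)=59927 /928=64.58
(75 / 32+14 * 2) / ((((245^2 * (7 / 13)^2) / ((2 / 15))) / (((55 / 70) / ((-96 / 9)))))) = -1805089 / 105413504000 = -0.00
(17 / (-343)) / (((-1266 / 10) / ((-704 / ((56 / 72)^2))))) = -1615680 / 3546277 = -0.46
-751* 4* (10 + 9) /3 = -57076 /3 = -19025.33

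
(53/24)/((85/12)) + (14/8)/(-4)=-171/1360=-0.13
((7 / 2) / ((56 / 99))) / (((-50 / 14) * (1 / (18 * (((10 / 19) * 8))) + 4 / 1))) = -12474 / 28895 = -0.43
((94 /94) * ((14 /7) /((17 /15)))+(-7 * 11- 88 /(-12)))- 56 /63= -68.79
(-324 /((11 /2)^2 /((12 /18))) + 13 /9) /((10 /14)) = -43421 /5445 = -7.97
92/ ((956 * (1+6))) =0.01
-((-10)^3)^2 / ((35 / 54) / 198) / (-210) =71280000 / 49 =1454693.88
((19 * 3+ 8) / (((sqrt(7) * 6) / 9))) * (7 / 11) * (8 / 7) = 780 * sqrt(7) / 77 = 26.80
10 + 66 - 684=-608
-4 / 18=-2 / 9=-0.22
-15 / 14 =-1.07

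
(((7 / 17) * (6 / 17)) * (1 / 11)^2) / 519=14 / 6049637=0.00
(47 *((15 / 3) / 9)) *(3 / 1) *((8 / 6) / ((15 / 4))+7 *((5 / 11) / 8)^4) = 45106344197 / 1619177472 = 27.86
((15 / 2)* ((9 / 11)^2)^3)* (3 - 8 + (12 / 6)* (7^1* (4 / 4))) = 71744535 / 3543122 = 20.25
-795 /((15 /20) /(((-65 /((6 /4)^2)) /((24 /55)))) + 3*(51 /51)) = -1894750 /7123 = -266.00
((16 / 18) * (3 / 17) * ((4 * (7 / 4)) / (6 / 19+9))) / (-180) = -266 / 406215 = -0.00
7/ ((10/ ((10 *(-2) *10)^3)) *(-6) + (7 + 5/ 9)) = 0.93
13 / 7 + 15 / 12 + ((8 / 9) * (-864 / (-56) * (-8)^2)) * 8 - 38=6986.82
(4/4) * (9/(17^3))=9/4913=0.00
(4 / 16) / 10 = 1 / 40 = 0.02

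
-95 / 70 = -19 / 14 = -1.36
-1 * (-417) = 417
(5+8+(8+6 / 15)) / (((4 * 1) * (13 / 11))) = 4.53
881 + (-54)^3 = -156583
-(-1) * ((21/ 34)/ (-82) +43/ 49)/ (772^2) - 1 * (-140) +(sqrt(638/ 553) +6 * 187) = sqrt(352814)/ 553 +102750230673351/ 81418566208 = 1263.07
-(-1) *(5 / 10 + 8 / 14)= 15 / 14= 1.07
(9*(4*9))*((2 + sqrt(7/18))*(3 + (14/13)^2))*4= 151848*sqrt(14)/169 + 1822176/169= 14144.02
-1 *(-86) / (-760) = -43 / 380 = -0.11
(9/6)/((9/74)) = 37/3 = 12.33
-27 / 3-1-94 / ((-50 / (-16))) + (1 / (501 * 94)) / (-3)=-141564589 / 3532050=-40.08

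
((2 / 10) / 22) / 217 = 1 / 23870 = 0.00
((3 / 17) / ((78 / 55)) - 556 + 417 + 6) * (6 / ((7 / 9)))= -1585737 / 1547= -1025.04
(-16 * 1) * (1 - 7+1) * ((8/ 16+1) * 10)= 1200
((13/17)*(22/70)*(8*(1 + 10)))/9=12584/5355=2.35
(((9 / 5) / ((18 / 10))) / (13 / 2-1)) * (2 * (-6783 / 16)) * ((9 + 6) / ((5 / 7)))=-142443 / 44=-3237.34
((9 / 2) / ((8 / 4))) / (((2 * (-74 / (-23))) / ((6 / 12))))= 207 / 1184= 0.17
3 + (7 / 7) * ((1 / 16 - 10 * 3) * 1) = -26.94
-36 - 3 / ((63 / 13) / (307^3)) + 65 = -376147150 / 21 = -17911769.05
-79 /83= -0.95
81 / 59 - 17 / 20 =617 / 1180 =0.52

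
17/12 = 1.42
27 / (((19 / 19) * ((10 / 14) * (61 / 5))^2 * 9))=147 / 3721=0.04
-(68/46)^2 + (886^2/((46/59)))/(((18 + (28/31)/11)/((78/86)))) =3541502017243/70129001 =50499.82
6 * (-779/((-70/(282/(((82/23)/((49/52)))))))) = 1293957/260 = 4976.76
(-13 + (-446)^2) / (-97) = -198903 / 97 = -2050.55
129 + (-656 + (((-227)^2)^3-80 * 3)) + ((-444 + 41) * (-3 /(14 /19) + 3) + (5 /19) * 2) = 36394585688475447 /266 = 136821750708554.31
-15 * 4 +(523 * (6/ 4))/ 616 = -72351/ 1232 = -58.73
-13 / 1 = -13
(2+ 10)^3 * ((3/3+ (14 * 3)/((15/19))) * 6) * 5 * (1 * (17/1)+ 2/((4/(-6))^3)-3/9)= 27863136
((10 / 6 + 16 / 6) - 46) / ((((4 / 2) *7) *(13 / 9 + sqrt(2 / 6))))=-4875 / 1988 + 1125 *sqrt(3) / 1988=-1.47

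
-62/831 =-0.07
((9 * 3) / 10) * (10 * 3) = 81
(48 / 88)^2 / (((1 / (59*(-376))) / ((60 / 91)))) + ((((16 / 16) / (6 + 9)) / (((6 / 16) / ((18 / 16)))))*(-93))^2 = -1102701861 / 275275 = -4005.82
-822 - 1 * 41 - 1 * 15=-878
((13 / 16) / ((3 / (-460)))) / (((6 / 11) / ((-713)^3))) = 82788491807.85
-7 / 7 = -1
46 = 46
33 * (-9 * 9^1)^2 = 216513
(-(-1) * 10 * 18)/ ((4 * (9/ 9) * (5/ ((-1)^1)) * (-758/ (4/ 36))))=1/ 758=0.00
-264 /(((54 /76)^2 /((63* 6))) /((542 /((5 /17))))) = -16391779712 /45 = -364261771.38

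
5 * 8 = 40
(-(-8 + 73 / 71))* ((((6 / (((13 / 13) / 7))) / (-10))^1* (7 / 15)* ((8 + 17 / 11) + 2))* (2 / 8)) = -56007 / 1420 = -39.44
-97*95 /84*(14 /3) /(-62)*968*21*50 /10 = 78051050 /93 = 839258.60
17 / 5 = 3.40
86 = 86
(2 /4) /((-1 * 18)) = -1 /36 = -0.03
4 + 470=474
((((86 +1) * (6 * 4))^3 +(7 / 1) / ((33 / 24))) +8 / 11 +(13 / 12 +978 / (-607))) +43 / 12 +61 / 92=16775749856940851 / 1842852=9103145481.54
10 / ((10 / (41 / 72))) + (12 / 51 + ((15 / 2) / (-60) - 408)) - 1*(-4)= -61708 / 153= -403.32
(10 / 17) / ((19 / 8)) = 80 / 323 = 0.25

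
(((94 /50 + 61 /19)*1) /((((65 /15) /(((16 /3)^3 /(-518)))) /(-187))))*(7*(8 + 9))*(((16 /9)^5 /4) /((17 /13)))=80918257598464 /3113358525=25990.66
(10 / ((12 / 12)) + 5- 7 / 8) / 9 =113 / 72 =1.57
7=7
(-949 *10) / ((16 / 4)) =-4745 / 2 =-2372.50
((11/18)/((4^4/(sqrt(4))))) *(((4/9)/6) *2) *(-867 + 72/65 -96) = -76417/112320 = -0.68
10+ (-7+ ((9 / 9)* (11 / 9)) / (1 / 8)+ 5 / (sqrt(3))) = 5* sqrt(3) / 3+ 115 / 9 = 15.66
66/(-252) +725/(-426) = -976/497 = -1.96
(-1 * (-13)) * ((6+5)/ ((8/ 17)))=2431/ 8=303.88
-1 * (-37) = 37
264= 264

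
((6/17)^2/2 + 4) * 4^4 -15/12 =1200731/1156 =1038.69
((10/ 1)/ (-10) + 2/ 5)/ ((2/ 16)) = -24/ 5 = -4.80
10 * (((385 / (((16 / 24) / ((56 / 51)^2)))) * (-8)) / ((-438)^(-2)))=-3088330291200 / 289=-10686263983.39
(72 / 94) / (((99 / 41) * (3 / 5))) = 0.53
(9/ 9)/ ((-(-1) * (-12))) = -1/ 12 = -0.08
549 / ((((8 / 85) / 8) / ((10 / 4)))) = 233325 / 2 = 116662.50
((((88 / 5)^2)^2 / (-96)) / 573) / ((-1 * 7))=1874048 / 7520625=0.25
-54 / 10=-27 / 5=-5.40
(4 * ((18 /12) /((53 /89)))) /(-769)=-534 /40757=-0.01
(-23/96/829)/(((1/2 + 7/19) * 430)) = -437/564648480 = -0.00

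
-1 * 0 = 0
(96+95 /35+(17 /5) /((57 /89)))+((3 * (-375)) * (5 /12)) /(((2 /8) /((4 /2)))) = -7273724 /1995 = -3645.98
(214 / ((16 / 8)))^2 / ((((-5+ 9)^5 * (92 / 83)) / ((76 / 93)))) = 18055073 / 2190336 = 8.24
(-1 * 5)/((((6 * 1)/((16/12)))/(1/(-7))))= 10/63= 0.16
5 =5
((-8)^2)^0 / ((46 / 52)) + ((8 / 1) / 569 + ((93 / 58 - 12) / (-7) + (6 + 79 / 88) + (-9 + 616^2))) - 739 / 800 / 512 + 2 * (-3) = 4541966557941461931 / 11969851801600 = 379450.53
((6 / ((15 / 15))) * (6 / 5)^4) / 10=3888 / 3125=1.24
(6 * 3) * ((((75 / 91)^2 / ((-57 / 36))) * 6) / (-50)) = 145800 / 157339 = 0.93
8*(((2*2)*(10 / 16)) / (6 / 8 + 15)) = 80 / 63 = 1.27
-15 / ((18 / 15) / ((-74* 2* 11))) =20350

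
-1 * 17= -17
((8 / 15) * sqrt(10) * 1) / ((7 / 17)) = 136 * sqrt(10) / 105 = 4.10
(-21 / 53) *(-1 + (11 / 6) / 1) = -35 / 106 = -0.33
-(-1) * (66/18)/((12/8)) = 2.44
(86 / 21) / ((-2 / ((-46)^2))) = -90988 / 21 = -4332.76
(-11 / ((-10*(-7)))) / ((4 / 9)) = -99 / 280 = -0.35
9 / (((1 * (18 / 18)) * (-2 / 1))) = -9 / 2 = -4.50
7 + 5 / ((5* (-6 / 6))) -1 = 5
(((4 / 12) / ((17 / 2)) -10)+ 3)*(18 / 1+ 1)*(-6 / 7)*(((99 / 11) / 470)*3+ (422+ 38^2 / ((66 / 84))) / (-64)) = -3933768987 / 984368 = -3996.24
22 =22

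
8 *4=32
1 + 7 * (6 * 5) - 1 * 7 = 204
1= 1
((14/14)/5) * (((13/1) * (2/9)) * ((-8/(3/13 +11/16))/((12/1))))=-10816/25785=-0.42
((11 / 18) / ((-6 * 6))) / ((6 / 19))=-209 / 3888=-0.05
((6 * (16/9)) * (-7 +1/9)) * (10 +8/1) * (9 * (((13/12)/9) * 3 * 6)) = -25792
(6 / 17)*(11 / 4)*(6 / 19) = 99 / 323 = 0.31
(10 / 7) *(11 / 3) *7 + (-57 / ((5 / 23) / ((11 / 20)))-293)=-120163 / 300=-400.54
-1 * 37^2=-1369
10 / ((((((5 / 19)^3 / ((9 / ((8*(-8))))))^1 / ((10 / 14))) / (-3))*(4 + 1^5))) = 185193 / 5600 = 33.07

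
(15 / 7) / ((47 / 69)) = 1035 / 329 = 3.15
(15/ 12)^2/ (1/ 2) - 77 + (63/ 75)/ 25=-369207/ 5000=-73.84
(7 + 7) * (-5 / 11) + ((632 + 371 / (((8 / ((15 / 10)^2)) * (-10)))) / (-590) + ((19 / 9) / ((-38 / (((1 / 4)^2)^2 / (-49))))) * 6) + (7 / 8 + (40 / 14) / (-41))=-6.61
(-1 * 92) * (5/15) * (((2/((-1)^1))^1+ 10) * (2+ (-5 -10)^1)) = 9568/3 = 3189.33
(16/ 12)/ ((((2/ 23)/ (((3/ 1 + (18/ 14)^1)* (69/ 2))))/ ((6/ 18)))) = 5290/ 7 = 755.71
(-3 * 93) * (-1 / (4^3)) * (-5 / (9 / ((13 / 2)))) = -2015 / 128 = -15.74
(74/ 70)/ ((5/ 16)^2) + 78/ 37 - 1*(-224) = 7670714/ 32375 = 236.93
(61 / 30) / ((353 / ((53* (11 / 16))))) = 35563 / 169440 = 0.21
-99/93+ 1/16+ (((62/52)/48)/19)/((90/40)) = -3312571/3307824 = -1.00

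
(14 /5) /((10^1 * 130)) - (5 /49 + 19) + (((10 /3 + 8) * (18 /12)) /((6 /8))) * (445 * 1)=4809780029 /477750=10067.57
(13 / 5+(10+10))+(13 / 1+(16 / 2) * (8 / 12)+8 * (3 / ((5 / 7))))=1118 / 15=74.53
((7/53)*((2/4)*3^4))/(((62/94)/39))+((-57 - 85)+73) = 812577/3286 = 247.28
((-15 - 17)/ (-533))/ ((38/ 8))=128/ 10127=0.01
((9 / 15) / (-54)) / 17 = -1 / 1530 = -0.00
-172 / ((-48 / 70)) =1505 / 6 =250.83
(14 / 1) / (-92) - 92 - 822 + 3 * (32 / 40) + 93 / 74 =-3874158 / 4255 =-910.50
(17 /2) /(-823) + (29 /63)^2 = 1316813 /6532974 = 0.20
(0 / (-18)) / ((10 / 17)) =0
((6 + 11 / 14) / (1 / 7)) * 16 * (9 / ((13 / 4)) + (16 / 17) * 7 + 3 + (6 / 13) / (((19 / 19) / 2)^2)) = 2385640 / 221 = 10794.75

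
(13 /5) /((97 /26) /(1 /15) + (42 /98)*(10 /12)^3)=85176 /1841425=0.05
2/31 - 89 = -2757/31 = -88.94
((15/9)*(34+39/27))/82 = 1595/2214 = 0.72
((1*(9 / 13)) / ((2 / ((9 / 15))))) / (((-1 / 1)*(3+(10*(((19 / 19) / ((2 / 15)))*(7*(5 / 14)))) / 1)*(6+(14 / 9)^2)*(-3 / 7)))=1701 / 5629910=0.00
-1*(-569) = 569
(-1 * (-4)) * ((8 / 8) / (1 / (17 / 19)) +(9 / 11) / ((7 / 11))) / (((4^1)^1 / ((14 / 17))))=1.80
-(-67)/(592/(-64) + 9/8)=-536/65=-8.25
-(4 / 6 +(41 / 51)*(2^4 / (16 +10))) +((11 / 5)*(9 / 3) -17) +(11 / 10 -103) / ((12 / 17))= -4134991 / 26520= -155.92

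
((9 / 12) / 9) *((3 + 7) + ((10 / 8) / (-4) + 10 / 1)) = 105 / 64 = 1.64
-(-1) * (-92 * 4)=-368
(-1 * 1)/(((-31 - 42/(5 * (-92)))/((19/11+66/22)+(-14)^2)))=507840/78199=6.49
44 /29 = 1.52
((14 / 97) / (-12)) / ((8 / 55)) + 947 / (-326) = -2267371 / 758928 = -2.99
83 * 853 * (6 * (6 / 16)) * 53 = 33771123 / 4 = 8442780.75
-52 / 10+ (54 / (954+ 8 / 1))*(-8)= -13586 / 2405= -5.65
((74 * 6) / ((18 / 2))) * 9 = 444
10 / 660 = 1 / 66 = 0.02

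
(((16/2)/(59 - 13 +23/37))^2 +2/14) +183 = 3815364562/20829375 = 183.17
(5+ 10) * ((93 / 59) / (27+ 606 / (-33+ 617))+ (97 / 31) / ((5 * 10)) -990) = -741125192499 / 49913410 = -14848.22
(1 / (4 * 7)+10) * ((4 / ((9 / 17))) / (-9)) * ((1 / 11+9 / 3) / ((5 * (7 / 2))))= -324836 / 218295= -1.49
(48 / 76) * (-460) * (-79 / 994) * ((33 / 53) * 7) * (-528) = -3799128960 / 71497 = -53136.90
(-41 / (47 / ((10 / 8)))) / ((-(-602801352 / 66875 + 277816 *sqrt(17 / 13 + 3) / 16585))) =-7677165682996875 / 63461285233459976032 - 1097460546875 *sqrt(182) / 31730642616729988016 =-0.00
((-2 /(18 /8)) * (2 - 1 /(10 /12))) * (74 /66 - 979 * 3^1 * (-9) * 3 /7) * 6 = -167496064 /3465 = -48339.41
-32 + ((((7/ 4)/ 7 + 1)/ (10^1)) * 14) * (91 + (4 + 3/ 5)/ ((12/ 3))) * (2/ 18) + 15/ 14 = -13.01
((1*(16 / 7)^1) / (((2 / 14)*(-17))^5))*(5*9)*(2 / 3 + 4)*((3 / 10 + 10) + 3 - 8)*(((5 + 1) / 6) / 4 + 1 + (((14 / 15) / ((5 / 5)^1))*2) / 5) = -1735221908 / 35496425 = -48.88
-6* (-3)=18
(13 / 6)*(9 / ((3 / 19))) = 247 / 2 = 123.50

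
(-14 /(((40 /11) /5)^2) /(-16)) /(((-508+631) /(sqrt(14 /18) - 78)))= -1.04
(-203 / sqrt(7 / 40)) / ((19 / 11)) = -638 * sqrt(70) / 19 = -280.94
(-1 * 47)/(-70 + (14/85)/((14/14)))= 3995/5936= 0.67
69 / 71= 0.97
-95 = -95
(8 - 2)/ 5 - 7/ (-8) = 83/ 40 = 2.08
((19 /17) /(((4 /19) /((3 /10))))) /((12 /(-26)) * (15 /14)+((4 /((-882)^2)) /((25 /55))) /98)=-134166801951 /41657820476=-3.22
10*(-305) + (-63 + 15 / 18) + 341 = -16627 / 6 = -2771.17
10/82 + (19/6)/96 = 3659/23616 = 0.15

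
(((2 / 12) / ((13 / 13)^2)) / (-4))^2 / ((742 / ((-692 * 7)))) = -173 / 15264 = -0.01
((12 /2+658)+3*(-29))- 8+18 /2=578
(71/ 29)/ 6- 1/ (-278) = 4978/ 12093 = 0.41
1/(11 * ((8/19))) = 19/88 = 0.22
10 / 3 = 3.33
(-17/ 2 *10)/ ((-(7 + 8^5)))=17/ 6555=0.00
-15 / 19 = -0.79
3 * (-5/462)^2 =25/71148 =0.00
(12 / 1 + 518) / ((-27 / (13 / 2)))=-127.59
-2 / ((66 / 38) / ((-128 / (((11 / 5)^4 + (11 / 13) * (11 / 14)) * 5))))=110656000 / 90429471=1.22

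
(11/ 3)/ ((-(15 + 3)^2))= -11/ 972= -0.01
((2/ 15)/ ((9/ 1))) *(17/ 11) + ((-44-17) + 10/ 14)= -626432/ 10395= -60.26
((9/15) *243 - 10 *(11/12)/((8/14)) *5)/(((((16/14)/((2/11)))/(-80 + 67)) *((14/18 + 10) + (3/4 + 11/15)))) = -2148783/194216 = -11.06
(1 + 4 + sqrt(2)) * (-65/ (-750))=13 * sqrt(2)/ 150 + 13/ 30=0.56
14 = 14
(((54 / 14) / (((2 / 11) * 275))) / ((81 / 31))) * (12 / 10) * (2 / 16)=31 / 7000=0.00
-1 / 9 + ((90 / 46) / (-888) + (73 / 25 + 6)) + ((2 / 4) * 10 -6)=11958281 / 1531800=7.81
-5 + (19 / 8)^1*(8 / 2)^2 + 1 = 34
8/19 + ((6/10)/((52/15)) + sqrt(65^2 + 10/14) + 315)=2 * sqrt(51765)/7 + 311807/988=380.60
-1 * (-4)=4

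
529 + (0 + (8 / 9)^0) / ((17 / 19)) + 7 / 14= 18041 / 34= 530.62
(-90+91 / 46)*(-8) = 16196 / 23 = 704.17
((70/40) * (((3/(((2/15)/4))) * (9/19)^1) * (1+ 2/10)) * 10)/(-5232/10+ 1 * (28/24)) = -510300/297559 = -1.71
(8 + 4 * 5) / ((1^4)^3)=28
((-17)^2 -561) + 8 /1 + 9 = -255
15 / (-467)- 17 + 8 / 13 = -99666 / 6071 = -16.42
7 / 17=0.41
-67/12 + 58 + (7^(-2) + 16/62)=52.70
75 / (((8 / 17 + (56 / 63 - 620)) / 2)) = -11475 / 47326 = -0.24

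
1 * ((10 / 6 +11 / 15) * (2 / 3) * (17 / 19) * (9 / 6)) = 204 / 95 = 2.15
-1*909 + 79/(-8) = -7351/8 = -918.88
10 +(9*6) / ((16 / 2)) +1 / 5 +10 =539 / 20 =26.95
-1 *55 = -55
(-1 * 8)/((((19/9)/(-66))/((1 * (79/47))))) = 375408/893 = 420.39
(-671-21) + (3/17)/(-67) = -788191/1139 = -692.00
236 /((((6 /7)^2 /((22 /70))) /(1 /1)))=4543 /45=100.96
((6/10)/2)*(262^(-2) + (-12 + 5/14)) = -16783437/4805080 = -3.49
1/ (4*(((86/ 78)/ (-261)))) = -10179/ 172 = -59.18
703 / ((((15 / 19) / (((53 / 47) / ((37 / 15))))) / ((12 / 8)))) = 57399 / 94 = 610.63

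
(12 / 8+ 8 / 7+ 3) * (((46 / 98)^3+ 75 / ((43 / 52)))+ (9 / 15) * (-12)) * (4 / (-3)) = -334114818974 / 531185235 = -629.00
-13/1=-13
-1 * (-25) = 25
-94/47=-2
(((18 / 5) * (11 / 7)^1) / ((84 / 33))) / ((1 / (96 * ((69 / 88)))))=40986 / 245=167.29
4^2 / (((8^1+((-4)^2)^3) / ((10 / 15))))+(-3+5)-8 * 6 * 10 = -735638 / 1539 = -478.00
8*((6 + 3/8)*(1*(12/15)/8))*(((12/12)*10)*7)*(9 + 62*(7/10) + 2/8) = 375921/20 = 18796.05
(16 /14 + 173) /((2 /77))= 13409 /2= 6704.50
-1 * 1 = -1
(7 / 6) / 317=0.00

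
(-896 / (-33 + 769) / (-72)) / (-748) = -7 / 309672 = -0.00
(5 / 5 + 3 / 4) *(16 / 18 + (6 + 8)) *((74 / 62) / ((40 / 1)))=17353 / 22320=0.78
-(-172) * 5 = 860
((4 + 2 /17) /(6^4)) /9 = 35 /99144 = 0.00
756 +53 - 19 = 790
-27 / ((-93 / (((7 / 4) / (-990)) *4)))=-7 / 3410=-0.00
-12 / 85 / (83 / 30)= -72 / 1411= -0.05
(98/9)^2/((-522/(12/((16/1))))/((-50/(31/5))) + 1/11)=13205500/9622233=1.37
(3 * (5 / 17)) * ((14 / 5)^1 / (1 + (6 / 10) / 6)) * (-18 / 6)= -1260 / 187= -6.74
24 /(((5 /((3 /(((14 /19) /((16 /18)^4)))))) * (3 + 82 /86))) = 6692864 /2168775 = 3.09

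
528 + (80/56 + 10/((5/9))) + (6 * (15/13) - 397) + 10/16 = 115007/728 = 157.98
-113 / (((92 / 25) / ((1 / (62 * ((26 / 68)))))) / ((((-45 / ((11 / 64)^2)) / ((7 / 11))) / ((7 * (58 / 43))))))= 47579328000 / 144883739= 328.40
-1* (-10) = 10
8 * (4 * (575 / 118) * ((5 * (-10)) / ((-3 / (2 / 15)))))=346.52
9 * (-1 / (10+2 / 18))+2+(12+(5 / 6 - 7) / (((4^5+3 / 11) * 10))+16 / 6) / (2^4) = 664890881 / 328095040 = 2.03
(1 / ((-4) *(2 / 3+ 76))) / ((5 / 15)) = -9 / 920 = -0.01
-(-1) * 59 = 59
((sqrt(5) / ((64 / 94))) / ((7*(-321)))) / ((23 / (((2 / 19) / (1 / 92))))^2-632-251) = 94*sqrt(5) / 126171297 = 0.00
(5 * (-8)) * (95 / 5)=-760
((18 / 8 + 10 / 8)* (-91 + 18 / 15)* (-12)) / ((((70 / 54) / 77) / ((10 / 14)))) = 800118 / 5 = 160023.60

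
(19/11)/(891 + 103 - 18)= 19/10736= 0.00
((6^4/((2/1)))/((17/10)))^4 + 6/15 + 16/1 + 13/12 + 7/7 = 105791621622224789/5011260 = 21110782841.49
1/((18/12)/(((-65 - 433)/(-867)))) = 332/867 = 0.38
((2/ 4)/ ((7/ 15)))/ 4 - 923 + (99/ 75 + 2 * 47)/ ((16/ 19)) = -809.54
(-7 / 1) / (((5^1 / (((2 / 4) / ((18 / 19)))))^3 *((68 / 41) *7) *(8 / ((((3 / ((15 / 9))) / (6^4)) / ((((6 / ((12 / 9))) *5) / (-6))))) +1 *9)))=281219 / 8562472416000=0.00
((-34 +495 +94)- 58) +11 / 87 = 43250 / 87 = 497.13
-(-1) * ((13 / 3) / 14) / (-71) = -13 / 2982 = -0.00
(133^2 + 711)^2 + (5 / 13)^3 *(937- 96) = 743816425125 / 2197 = 338560047.85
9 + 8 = 17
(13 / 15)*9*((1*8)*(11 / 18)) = 572 / 15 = 38.13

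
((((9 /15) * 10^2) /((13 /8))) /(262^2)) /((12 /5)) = 50 /223093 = 0.00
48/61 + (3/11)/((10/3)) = 5829/6710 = 0.87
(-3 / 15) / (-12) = 1 / 60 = 0.02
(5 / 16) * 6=15 / 8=1.88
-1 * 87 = -87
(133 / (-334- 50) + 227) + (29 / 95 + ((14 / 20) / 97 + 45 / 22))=8914083383 / 38924160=229.01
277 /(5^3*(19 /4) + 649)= 1108 /4971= 0.22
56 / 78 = 28 / 39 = 0.72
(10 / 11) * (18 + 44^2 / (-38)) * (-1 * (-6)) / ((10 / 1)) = -3756 / 209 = -17.97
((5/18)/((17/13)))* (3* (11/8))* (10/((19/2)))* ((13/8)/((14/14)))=46475/31008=1.50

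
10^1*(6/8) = 15/2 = 7.50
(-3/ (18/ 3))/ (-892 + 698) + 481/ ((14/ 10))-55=783767/ 2716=288.57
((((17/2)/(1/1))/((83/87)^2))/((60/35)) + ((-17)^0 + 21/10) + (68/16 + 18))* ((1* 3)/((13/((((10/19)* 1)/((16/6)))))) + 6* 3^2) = 1664.48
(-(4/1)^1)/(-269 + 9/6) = 8/535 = 0.01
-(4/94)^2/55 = -4/121495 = -0.00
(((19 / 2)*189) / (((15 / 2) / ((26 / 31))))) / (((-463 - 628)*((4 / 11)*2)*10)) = -171171 / 6764200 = -0.03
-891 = -891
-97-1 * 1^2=-98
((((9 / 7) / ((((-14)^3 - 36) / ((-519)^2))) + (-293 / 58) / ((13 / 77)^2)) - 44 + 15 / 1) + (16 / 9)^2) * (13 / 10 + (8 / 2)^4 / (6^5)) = -8198344696219501 / 18772358131800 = -436.72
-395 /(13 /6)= -2370 /13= -182.31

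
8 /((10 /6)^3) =1.73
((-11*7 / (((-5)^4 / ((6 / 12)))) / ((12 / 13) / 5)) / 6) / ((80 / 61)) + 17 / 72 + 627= 903158939 / 1440000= 627.19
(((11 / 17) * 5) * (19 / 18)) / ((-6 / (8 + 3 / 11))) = -8645 / 1836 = -4.71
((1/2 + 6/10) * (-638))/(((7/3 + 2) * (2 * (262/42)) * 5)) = -221067/85150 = -2.60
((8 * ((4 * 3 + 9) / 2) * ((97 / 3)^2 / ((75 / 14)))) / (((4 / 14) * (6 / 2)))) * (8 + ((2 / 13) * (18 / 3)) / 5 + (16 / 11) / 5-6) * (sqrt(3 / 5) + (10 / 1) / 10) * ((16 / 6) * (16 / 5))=194979771392 * sqrt(15) / 2413125 + 194979771392 / 482625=716934.38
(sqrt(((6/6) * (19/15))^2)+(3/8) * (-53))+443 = 50927/120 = 424.39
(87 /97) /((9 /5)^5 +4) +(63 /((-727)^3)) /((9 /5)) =104465165594270 /2666726858887499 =0.04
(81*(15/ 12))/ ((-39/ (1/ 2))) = -135/ 104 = -1.30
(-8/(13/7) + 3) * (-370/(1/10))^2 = -232730000/13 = -17902307.69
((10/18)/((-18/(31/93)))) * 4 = -10/243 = -0.04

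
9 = 9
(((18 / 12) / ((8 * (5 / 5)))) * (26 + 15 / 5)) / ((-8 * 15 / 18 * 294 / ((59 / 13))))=-5133 / 407680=-0.01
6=6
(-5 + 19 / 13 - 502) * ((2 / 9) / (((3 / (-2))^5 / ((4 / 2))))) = 841216 / 28431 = 29.59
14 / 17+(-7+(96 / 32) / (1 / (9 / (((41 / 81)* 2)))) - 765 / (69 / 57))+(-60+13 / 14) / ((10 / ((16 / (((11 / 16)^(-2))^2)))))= -5815165507477 / 9192816640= -632.58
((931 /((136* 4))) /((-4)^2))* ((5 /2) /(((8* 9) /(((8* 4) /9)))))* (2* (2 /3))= 4655 /264384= 0.02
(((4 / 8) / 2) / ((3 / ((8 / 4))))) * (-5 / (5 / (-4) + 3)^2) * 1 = -40 / 147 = -0.27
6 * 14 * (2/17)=168/17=9.88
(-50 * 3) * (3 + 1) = -600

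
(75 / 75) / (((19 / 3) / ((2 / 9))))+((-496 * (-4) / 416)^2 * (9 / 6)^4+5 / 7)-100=4288283 / 269724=15.90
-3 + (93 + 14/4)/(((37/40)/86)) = 331849/37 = 8968.89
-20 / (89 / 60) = -1200 / 89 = -13.48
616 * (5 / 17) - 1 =180.18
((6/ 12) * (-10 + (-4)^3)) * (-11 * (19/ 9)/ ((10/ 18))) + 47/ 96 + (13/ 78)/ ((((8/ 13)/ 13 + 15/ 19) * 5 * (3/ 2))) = 1547.12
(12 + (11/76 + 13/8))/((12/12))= 2093/152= 13.77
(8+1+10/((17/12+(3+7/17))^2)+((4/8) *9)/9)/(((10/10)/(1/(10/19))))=73213061/3880900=18.86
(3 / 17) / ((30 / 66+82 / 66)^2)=3267 / 53312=0.06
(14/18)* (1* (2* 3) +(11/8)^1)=413/72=5.74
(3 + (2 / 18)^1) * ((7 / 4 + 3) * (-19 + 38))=2527 / 9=280.78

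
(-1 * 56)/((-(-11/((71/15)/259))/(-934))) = 530512/6105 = 86.90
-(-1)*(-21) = -21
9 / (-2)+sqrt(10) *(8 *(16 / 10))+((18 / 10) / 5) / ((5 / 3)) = -1071 / 250+64 *sqrt(10) / 5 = 36.19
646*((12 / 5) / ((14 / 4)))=15504 / 35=442.97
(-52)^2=2704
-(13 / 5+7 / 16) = -243 / 80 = -3.04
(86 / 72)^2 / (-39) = -1849 / 50544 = -0.04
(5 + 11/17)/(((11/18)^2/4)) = 124416/2057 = 60.48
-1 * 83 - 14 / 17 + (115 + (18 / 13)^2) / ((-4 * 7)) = -88.00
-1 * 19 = -19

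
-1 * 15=-15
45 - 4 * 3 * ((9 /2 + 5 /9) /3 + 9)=-749 /9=-83.22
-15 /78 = -5 /26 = -0.19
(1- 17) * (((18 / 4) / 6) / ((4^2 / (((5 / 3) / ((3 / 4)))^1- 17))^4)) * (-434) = 67899456457 / 17915904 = 3789.90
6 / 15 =2 / 5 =0.40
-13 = -13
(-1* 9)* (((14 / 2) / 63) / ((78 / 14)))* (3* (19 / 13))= -133 / 169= -0.79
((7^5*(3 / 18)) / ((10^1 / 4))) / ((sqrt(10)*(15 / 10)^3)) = 67228*sqrt(10) / 2025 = 104.98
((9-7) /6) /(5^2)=1 /75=0.01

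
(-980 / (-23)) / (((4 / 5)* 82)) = 1225 / 1886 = 0.65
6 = 6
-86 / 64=-43 / 32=-1.34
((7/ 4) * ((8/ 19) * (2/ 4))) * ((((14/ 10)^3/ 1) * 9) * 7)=151263/ 2375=63.69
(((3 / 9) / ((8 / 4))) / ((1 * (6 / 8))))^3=8 / 729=0.01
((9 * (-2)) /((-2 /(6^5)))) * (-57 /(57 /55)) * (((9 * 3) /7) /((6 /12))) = -207852480 /7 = -29693211.43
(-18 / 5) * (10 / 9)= -4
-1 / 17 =-0.06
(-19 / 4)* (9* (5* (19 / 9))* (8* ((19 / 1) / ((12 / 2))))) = -34295 / 3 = -11431.67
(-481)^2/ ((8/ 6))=694083/ 4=173520.75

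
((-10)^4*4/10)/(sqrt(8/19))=1000*sqrt(38)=6164.41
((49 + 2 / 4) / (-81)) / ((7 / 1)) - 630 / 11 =-79501 / 1386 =-57.36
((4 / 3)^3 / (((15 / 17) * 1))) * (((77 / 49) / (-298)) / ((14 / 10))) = -5984 / 591381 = -0.01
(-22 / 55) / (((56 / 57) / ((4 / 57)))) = -1 / 35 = -0.03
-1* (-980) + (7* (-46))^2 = 104664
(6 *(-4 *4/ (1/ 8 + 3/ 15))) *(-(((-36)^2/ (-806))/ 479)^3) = -1044855521280/ 93511501612121489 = -0.00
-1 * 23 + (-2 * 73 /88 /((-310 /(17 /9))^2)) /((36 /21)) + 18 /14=-624721763353 /28770033600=-21.71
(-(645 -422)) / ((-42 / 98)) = 1561 / 3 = 520.33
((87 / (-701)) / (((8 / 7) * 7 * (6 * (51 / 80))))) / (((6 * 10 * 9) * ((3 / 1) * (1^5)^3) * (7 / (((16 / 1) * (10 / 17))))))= -1160 / 344603889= -0.00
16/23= 0.70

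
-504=-504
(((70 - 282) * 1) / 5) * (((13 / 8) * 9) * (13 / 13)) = -6201 / 10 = -620.10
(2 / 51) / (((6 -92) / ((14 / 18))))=-7 / 19737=-0.00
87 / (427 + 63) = 87 / 490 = 0.18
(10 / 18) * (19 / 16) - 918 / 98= -61441 / 7056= -8.71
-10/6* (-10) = 50/3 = 16.67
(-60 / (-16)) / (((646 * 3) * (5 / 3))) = 3 / 2584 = 0.00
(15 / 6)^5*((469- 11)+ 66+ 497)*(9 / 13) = 28715625 / 416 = 69027.94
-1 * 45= -45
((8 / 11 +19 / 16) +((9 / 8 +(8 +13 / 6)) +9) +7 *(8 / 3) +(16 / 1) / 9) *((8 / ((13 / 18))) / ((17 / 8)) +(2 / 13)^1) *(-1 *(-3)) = 40062487 / 58344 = 686.66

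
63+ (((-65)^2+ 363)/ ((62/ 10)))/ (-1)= -677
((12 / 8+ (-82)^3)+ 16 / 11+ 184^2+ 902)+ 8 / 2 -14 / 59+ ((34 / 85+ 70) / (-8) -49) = -516661.08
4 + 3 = 7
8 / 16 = 1 / 2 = 0.50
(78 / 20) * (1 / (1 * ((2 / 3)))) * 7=819 / 20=40.95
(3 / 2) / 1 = 3 / 2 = 1.50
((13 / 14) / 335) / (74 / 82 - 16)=-533 / 2903110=-0.00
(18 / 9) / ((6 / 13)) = 13 / 3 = 4.33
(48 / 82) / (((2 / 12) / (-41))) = -144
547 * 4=2188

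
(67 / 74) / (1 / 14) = 469 / 37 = 12.68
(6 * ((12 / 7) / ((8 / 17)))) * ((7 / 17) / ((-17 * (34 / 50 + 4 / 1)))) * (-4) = 100 / 221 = 0.45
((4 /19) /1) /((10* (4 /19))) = 1 /10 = 0.10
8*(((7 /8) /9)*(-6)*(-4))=56 /3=18.67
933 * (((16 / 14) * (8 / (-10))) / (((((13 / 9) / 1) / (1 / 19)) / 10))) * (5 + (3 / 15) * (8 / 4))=-14510016 / 8645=-1678.43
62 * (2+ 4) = 372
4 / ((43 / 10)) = 40 / 43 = 0.93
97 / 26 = 3.73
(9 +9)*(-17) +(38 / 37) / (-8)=-45307 / 148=-306.13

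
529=529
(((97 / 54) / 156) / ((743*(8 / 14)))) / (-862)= -679 / 21581142336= -0.00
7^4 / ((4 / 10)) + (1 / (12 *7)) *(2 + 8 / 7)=882373 / 147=6002.54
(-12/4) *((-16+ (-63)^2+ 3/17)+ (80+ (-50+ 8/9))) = -609562/51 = -11952.20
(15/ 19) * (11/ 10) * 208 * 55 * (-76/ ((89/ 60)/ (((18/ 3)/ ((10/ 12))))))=-326177280/ 89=-3664913.26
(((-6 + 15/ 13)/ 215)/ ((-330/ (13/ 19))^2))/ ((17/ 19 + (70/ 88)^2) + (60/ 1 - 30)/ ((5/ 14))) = -364/ 321289641375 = -0.00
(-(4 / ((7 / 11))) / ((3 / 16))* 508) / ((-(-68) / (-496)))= 44346368 / 357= 124219.52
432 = 432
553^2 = 305809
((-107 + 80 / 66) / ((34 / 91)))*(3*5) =-1588405 / 374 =-4247.07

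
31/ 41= 0.76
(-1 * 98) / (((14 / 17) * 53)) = -2.25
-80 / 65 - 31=-419 / 13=-32.23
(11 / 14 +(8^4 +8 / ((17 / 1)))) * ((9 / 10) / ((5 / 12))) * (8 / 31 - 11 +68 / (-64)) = -30831222699 / 295120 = -104470.12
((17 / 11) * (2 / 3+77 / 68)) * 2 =367 / 66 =5.56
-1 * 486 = -486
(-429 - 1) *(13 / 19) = -5590 / 19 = -294.21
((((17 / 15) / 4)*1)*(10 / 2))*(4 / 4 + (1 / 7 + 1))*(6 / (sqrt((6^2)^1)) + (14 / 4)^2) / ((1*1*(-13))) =-4505 / 1456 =-3.09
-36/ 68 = -9/ 17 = -0.53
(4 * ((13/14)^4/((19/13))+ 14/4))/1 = 2925957/182476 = 16.03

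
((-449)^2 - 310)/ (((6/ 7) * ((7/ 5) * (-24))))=-335485/ 48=-6989.27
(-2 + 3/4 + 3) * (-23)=-161/4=-40.25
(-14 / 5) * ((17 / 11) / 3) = -238 / 165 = -1.44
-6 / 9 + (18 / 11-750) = -24718 / 33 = -749.03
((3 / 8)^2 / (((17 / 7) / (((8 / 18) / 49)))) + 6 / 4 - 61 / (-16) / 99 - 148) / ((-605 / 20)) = 4.84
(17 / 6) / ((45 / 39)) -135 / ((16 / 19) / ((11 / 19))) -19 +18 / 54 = -78497 / 720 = -109.02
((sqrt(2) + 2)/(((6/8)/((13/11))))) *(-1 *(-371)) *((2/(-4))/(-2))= 4823 *sqrt(2)/33 + 9646/33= 498.99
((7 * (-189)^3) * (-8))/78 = 63011844/13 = 4847064.92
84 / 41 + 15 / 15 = 125 / 41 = 3.05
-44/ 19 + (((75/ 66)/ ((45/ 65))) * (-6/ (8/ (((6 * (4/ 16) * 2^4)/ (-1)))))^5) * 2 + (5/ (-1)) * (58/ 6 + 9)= 3889300828/ 627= 6203031.62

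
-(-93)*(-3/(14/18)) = -2511/7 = -358.71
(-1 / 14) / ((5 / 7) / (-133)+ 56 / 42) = -399 / 7418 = -0.05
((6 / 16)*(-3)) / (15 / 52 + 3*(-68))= 13 / 2354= 0.01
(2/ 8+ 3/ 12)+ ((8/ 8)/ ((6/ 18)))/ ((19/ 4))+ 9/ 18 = 31/ 19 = 1.63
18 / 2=9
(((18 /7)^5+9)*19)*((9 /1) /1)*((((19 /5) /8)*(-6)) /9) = -2210219973 /336140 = -6575.30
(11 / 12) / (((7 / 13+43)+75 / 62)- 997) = -4433 / 4605090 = -0.00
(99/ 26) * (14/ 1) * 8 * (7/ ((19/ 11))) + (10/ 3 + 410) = 1586944/ 741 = 2141.62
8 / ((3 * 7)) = 8 / 21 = 0.38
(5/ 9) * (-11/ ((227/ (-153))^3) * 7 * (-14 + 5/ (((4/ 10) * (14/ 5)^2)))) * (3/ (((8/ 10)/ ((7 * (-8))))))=1596577487175/ 46788332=34123.41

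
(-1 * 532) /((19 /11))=-308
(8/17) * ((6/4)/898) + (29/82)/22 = 232181/13769932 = 0.02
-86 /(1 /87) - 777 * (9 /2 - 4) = -15741 /2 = -7870.50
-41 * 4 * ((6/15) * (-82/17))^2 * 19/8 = -1449.96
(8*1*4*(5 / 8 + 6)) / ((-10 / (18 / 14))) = -954 / 35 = -27.26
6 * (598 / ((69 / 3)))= 156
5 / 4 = 1.25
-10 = -10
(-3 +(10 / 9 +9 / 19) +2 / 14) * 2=-3046 / 1197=-2.54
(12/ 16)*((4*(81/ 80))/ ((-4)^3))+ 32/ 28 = 39259/ 35840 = 1.10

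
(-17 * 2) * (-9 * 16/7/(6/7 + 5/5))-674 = -297.38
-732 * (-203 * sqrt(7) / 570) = 24766 * sqrt(7) / 95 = 689.73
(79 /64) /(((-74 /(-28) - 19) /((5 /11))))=-2765 /80608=-0.03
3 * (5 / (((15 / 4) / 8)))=32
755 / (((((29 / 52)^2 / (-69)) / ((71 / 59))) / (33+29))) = -620087201760 / 49619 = -12496970.95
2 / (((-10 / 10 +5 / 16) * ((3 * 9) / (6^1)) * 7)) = -64 / 693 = -0.09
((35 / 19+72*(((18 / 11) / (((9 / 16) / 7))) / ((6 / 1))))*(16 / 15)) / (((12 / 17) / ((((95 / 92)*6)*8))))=13996304 / 759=18440.45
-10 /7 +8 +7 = 95 /7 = 13.57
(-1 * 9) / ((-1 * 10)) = 9 / 10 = 0.90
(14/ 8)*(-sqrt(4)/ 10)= -7/ 20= -0.35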